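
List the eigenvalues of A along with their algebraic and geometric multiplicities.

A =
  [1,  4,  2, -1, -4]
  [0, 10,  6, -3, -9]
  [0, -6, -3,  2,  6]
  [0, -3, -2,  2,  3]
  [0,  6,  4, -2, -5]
λ = 1: alg = 5, geom = 3

Step 1 — factor the characteristic polynomial to read off the algebraic multiplicities:
  χ_A(x) = (x - 1)^5

Step 2 — compute geometric multiplicities via the rank-nullity identity g(λ) = n − rank(A − λI):
  rank(A − (1)·I) = 2, so dim ker(A − (1)·I) = n − 2 = 3

Summary:
  λ = 1: algebraic multiplicity = 5, geometric multiplicity = 3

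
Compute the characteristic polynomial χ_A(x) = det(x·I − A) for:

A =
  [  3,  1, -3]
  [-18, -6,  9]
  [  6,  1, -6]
x^3 + 9*x^2 + 27*x + 27

Expanding det(x·I − A) (e.g. by cofactor expansion or by noting that A is similar to its Jordan form J, which has the same characteristic polynomial as A) gives
  χ_A(x) = x^3 + 9*x^2 + 27*x + 27
which factors as (x + 3)^3. The eigenvalues (with algebraic multiplicities) are λ = -3 with multiplicity 3.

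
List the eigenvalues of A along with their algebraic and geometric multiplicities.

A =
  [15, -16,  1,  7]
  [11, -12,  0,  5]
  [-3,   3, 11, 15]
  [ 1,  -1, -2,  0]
λ = -1: alg = 1, geom = 1; λ = 5: alg = 3, geom = 1

Step 1 — factor the characteristic polynomial to read off the algebraic multiplicities:
  χ_A(x) = (x - 5)^3*(x + 1)

Step 2 — compute geometric multiplicities via the rank-nullity identity g(λ) = n − rank(A − λI):
  rank(A − (-1)·I) = 3, so dim ker(A − (-1)·I) = n − 3 = 1
  rank(A − (5)·I) = 3, so dim ker(A − (5)·I) = n − 3 = 1

Summary:
  λ = -1: algebraic multiplicity = 1, geometric multiplicity = 1
  λ = 5: algebraic multiplicity = 3, geometric multiplicity = 1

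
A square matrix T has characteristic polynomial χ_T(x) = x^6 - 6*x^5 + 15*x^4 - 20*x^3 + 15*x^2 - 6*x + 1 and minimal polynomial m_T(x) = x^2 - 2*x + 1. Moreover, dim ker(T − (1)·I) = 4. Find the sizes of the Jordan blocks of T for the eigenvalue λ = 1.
Block sizes for λ = 1: [2, 2, 1, 1]

Step 1 — from the characteristic polynomial, algebraic multiplicity of λ = 1 is 6. From dim ker(T − (1)·I) = 4, there are exactly 4 Jordan blocks for λ = 1.
Step 2 — from the minimal polynomial, the factor (x − 1)^2 tells us the largest block for λ = 1 has size 2.
Step 3 — with total size 6, 4 blocks, and largest block 2, the block sizes (in nonincreasing order) are [2, 2, 1, 1].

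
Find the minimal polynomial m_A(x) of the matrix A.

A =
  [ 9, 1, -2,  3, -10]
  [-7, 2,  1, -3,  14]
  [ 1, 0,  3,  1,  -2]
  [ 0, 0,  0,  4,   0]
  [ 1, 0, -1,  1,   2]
x^3 - 12*x^2 + 48*x - 64

The characteristic polynomial is χ_A(x) = (x - 4)^5, so the eigenvalues are known. The minimal polynomial is
  m_A(x) = Π_λ (x − λ)^{k_λ}
where k_λ is the size of the *largest* Jordan block for λ (equivalently, the smallest k with (A − λI)^k v = 0 for every generalised eigenvector v of λ).

  λ = 4: largest Jordan block has size 3, contributing (x − 4)^3

So m_A(x) = (x - 4)^3 = x^3 - 12*x^2 + 48*x - 64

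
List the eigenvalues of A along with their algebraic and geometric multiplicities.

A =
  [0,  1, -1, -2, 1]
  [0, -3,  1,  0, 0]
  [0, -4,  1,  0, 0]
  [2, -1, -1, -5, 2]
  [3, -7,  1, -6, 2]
λ = -1: alg = 5, geom = 2

Step 1 — factor the characteristic polynomial to read off the algebraic multiplicities:
  χ_A(x) = (x + 1)^5

Step 2 — compute geometric multiplicities via the rank-nullity identity g(λ) = n − rank(A − λI):
  rank(A − (-1)·I) = 3, so dim ker(A − (-1)·I) = n − 3 = 2

Summary:
  λ = -1: algebraic multiplicity = 5, geometric multiplicity = 2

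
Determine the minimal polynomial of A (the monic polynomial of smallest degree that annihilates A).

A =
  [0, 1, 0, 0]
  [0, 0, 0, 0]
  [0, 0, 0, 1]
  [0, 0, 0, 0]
x^2

The characteristic polynomial is χ_A(x) = x^4, so the eigenvalues are known. The minimal polynomial is
  m_A(x) = Π_λ (x − λ)^{k_λ}
where k_λ is the size of the *largest* Jordan block for λ (equivalently, the smallest k with (A − λI)^k v = 0 for every generalised eigenvector v of λ).

  λ = 0: largest Jordan block has size 2, contributing (x − 0)^2

So m_A(x) = x^2 = x^2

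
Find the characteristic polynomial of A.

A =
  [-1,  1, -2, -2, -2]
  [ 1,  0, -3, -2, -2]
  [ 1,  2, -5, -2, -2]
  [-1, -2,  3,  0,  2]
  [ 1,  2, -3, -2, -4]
x^5 + 10*x^4 + 40*x^3 + 80*x^2 + 80*x + 32

Expanding det(x·I − A) (e.g. by cofactor expansion or by noting that A is similar to its Jordan form J, which has the same characteristic polynomial as A) gives
  χ_A(x) = x^5 + 10*x^4 + 40*x^3 + 80*x^2 + 80*x + 32
which factors as (x + 2)^5. The eigenvalues (with algebraic multiplicities) are λ = -2 with multiplicity 5.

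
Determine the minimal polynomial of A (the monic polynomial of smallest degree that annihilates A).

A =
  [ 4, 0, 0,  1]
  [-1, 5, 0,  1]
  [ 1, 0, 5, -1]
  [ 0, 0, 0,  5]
x^2 - 9*x + 20

The characteristic polynomial is χ_A(x) = (x - 5)^3*(x - 4), so the eigenvalues are known. The minimal polynomial is
  m_A(x) = Π_λ (x − λ)^{k_λ}
where k_λ is the size of the *largest* Jordan block for λ (equivalently, the smallest k with (A − λI)^k v = 0 for every generalised eigenvector v of λ).

  λ = 4: largest Jordan block has size 1, contributing (x − 4)
  λ = 5: largest Jordan block has size 1, contributing (x − 5)

So m_A(x) = (x - 5)*(x - 4) = x^2 - 9*x + 20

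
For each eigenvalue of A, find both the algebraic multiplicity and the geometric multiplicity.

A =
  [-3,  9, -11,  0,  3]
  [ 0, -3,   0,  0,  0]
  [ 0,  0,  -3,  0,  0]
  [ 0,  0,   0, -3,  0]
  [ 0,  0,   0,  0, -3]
λ = -3: alg = 5, geom = 4

Step 1 — factor the characteristic polynomial to read off the algebraic multiplicities:
  χ_A(x) = (x + 3)^5

Step 2 — compute geometric multiplicities via the rank-nullity identity g(λ) = n − rank(A − λI):
  rank(A − (-3)·I) = 1, so dim ker(A − (-3)·I) = n − 1 = 4

Summary:
  λ = -3: algebraic multiplicity = 5, geometric multiplicity = 4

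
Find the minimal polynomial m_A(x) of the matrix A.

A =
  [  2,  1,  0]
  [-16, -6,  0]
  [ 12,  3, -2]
x^2 + 4*x + 4

The characteristic polynomial is χ_A(x) = (x + 2)^3, so the eigenvalues are known. The minimal polynomial is
  m_A(x) = Π_λ (x − λ)^{k_λ}
where k_λ is the size of the *largest* Jordan block for λ (equivalently, the smallest k with (A − λI)^k v = 0 for every generalised eigenvector v of λ).

  λ = -2: largest Jordan block has size 2, contributing (x + 2)^2

So m_A(x) = (x + 2)^2 = x^2 + 4*x + 4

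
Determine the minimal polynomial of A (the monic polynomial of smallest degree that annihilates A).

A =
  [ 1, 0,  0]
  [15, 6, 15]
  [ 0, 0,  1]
x^2 - 7*x + 6

The characteristic polynomial is χ_A(x) = (x - 6)*(x - 1)^2, so the eigenvalues are known. The minimal polynomial is
  m_A(x) = Π_λ (x − λ)^{k_λ}
where k_λ is the size of the *largest* Jordan block for λ (equivalently, the smallest k with (A − λI)^k v = 0 for every generalised eigenvector v of λ).

  λ = 1: largest Jordan block has size 1, contributing (x − 1)
  λ = 6: largest Jordan block has size 1, contributing (x − 6)

So m_A(x) = (x - 6)*(x - 1) = x^2 - 7*x + 6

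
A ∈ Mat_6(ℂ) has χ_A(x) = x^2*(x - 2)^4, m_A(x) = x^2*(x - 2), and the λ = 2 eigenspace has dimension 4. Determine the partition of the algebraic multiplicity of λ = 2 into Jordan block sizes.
Block sizes for λ = 2: [1, 1, 1, 1]

Step 1 — from the characteristic polynomial, algebraic multiplicity of λ = 2 is 4. From dim ker(A − (2)·I) = 4, there are exactly 4 Jordan blocks for λ = 2.
Step 2 — from the minimal polynomial, the factor (x − 2) tells us the largest block for λ = 2 has size 1.
Step 3 — with total size 4, 4 blocks, and largest block 1, the block sizes (in nonincreasing order) are [1, 1, 1, 1].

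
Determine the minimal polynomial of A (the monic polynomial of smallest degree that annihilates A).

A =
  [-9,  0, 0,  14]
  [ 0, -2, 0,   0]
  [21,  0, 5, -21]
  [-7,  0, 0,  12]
x^2 - 3*x - 10

The characteristic polynomial is χ_A(x) = (x - 5)^2*(x + 2)^2, so the eigenvalues are known. The minimal polynomial is
  m_A(x) = Π_λ (x − λ)^{k_λ}
where k_λ is the size of the *largest* Jordan block for λ (equivalently, the smallest k with (A − λI)^k v = 0 for every generalised eigenvector v of λ).

  λ = -2: largest Jordan block has size 1, contributing (x + 2)
  λ = 5: largest Jordan block has size 1, contributing (x − 5)

So m_A(x) = (x - 5)*(x + 2) = x^2 - 3*x - 10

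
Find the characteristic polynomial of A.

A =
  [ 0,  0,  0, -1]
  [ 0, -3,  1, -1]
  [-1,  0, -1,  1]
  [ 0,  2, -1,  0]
x^4 + 4*x^3 + 6*x^2 + 4*x + 1

Expanding det(x·I − A) (e.g. by cofactor expansion or by noting that A is similar to its Jordan form J, which has the same characteristic polynomial as A) gives
  χ_A(x) = x^4 + 4*x^3 + 6*x^2 + 4*x + 1
which factors as (x + 1)^4. The eigenvalues (with algebraic multiplicities) are λ = -1 with multiplicity 4.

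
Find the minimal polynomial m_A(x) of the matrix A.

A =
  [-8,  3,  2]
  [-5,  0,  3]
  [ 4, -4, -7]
x^3 + 15*x^2 + 75*x + 125

The characteristic polynomial is χ_A(x) = (x + 5)^3, so the eigenvalues are known. The minimal polynomial is
  m_A(x) = Π_λ (x − λ)^{k_λ}
where k_λ is the size of the *largest* Jordan block for λ (equivalently, the smallest k with (A − λI)^k v = 0 for every generalised eigenvector v of λ).

  λ = -5: largest Jordan block has size 3, contributing (x + 5)^3

So m_A(x) = (x + 5)^3 = x^3 + 15*x^2 + 75*x + 125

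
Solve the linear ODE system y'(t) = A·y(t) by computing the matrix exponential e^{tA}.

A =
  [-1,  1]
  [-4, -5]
e^{tA} =
  [2*t*exp(-3*t) + exp(-3*t), t*exp(-3*t)]
  [-4*t*exp(-3*t), -2*t*exp(-3*t) + exp(-3*t)]

Strategy: write A = P · J · P⁻¹ where J is a Jordan canonical form, so e^{tA} = P · e^{tJ} · P⁻¹, and e^{tJ} can be computed block-by-block.

A has Jordan form
J =
  [-3,  1]
  [ 0, -3]
(up to reordering of blocks).

Per-block formulas:
  For a 2×2 Jordan block J_2(-3): exp(t · J_2(-3)) = e^(-3t)·(I + t·N), where N is the 2×2 nilpotent shift.

After assembling e^{tJ} and conjugating by P, we get:

e^{tA} =
  [2*t*exp(-3*t) + exp(-3*t), t*exp(-3*t)]
  [-4*t*exp(-3*t), -2*t*exp(-3*t) + exp(-3*t)]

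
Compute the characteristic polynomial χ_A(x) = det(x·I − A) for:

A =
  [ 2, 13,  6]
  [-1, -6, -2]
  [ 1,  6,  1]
x^3 + 3*x^2 + 3*x + 1

Expanding det(x·I − A) (e.g. by cofactor expansion or by noting that A is similar to its Jordan form J, which has the same characteristic polynomial as A) gives
  χ_A(x) = x^3 + 3*x^2 + 3*x + 1
which factors as (x + 1)^3. The eigenvalues (with algebraic multiplicities) are λ = -1 with multiplicity 3.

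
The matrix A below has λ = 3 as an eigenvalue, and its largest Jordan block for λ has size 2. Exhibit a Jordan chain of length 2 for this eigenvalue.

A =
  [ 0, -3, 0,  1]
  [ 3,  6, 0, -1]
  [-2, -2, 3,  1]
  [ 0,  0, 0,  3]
A Jordan chain for λ = 3 of length 2:
v_1 = (-3, 3, -2, 0)ᵀ
v_2 = (1, 0, 0, 0)ᵀ

Let N = A − (3)·I. We want v_2 with N^2 v_2 = 0 but N^1 v_2 ≠ 0; then v_{j-1} := N · v_j for j = 2, …, 2.

Pick v_2 = (1, 0, 0, 0)ᵀ.
Then v_1 = N · v_2 = (-3, 3, -2, 0)ᵀ.

Sanity check: (A − (3)·I) v_1 = (0, 0, 0, 0)ᵀ = 0. ✓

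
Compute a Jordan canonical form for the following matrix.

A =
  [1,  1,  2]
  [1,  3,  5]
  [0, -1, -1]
J_3(1)

The characteristic polynomial is
  det(x·I − A) = x^3 - 3*x^2 + 3*x - 1 = (x - 1)^3

Eigenvalues and multiplicities (the geometric multiplicity of λ is n − rank(A − λI), which equals the number of Jordan blocks for λ):
  λ = 1: algebraic multiplicity = 3, geometric multiplicity = 1

Determining the block sizes for each eigenvalue:
  λ = 1: one block (gm = 1), so the single block has size am = 3 → block sizes [3]

Assembling the blocks gives a Jordan form
J =
  [1, 1, 0]
  [0, 1, 1]
  [0, 0, 1]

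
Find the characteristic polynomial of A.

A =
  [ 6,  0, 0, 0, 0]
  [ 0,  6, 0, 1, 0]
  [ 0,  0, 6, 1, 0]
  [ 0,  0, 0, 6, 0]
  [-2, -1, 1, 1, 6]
x^5 - 30*x^4 + 360*x^3 - 2160*x^2 + 6480*x - 7776

Expanding det(x·I − A) (e.g. by cofactor expansion or by noting that A is similar to its Jordan form J, which has the same characteristic polynomial as A) gives
  χ_A(x) = x^5 - 30*x^4 + 360*x^3 - 2160*x^2 + 6480*x - 7776
which factors as (x - 6)^5. The eigenvalues (with algebraic multiplicities) are λ = 6 with multiplicity 5.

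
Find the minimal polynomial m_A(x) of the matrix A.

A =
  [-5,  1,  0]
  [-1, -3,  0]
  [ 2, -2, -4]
x^2 + 8*x + 16

The characteristic polynomial is χ_A(x) = (x + 4)^3, so the eigenvalues are known. The minimal polynomial is
  m_A(x) = Π_λ (x − λ)^{k_λ}
where k_λ is the size of the *largest* Jordan block for λ (equivalently, the smallest k with (A − λI)^k v = 0 for every generalised eigenvector v of λ).

  λ = -4: largest Jordan block has size 2, contributing (x + 4)^2

So m_A(x) = (x + 4)^2 = x^2 + 8*x + 16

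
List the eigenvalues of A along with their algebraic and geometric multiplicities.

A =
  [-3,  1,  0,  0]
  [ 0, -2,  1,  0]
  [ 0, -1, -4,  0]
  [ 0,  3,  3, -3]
λ = -3: alg = 4, geom = 2

Step 1 — factor the characteristic polynomial to read off the algebraic multiplicities:
  χ_A(x) = (x + 3)^4

Step 2 — compute geometric multiplicities via the rank-nullity identity g(λ) = n − rank(A − λI):
  rank(A − (-3)·I) = 2, so dim ker(A − (-3)·I) = n − 2 = 2

Summary:
  λ = -3: algebraic multiplicity = 4, geometric multiplicity = 2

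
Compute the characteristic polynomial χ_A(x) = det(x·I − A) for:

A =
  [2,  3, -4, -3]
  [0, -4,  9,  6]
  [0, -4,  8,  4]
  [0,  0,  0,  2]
x^4 - 8*x^3 + 24*x^2 - 32*x + 16

Expanding det(x·I − A) (e.g. by cofactor expansion or by noting that A is similar to its Jordan form J, which has the same characteristic polynomial as A) gives
  χ_A(x) = x^4 - 8*x^3 + 24*x^2 - 32*x + 16
which factors as (x - 2)^4. The eigenvalues (with algebraic multiplicities) are λ = 2 with multiplicity 4.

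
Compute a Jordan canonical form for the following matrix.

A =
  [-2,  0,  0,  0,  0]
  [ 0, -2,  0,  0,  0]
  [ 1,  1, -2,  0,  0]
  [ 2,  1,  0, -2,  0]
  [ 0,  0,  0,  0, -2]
J_2(-2) ⊕ J_2(-2) ⊕ J_1(-2)

The characteristic polynomial is
  det(x·I − A) = x^5 + 10*x^4 + 40*x^3 + 80*x^2 + 80*x + 32 = (x + 2)^5

Eigenvalues and multiplicities (the geometric multiplicity of λ is n − rank(A − λI), which equals the number of Jordan blocks for λ):
  λ = -2: algebraic multiplicity = 5, geometric multiplicity = 3

Determining the block sizes for each eigenvalue:
  λ = -2: with am = 5 and gm = 3, the partition is not yet determined (e.g. several partitions of 5 into 3 parts exist). Let N = A − (-2)·I. Computing rank(N^1) = 2, rank(N^2) = 0; the number of blocks of size ≥ j is rank(N^{j−1}) − rank(N^j), giving [3, 2]. So we have 2 block(s) of size 2, 1 block(s) of size 1 → block sizes [2, 2, 1]

Assembling the blocks gives a Jordan form
J =
  [-2,  1,  0,  0,  0]
  [ 0, -2,  0,  0,  0]
  [ 0,  0, -2,  1,  0]
  [ 0,  0,  0, -2,  0]
  [ 0,  0,  0,  0, -2]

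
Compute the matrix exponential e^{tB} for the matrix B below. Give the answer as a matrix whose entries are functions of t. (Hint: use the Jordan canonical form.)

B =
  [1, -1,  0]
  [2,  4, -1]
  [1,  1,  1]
e^{tB} =
  [-t^2*exp(2*t)/2 - t*exp(2*t) + exp(2*t), -t^2*exp(2*t)/2 - t*exp(2*t), t^2*exp(2*t)/2]
  [t^2*exp(2*t)/2 + 2*t*exp(2*t), t^2*exp(2*t)/2 + 2*t*exp(2*t) + exp(2*t), -t^2*exp(2*t)/2 - t*exp(2*t)]
  [t*exp(2*t), t*exp(2*t), -t*exp(2*t) + exp(2*t)]

Strategy: write B = P · J · P⁻¹ where J is a Jordan canonical form, so e^{tB} = P · e^{tJ} · P⁻¹, and e^{tJ} can be computed block-by-block.

B has Jordan form
J =
  [2, 1, 0]
  [0, 2, 1]
  [0, 0, 2]
(up to reordering of blocks).

Per-block formulas:
  For a 3×3 Jordan block J_3(2): exp(t · J_3(2)) = e^(2t)·(I + t·N + (t^2/2)·N^2), where N is the 3×3 nilpotent shift.

After assembling e^{tJ} and conjugating by P, we get:

e^{tB} =
  [-t^2*exp(2*t)/2 - t*exp(2*t) + exp(2*t), -t^2*exp(2*t)/2 - t*exp(2*t), t^2*exp(2*t)/2]
  [t^2*exp(2*t)/2 + 2*t*exp(2*t), t^2*exp(2*t)/2 + 2*t*exp(2*t) + exp(2*t), -t^2*exp(2*t)/2 - t*exp(2*t)]
  [t*exp(2*t), t*exp(2*t), -t*exp(2*t) + exp(2*t)]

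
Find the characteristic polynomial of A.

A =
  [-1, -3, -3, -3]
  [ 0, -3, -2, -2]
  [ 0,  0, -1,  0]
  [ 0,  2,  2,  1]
x^4 + 4*x^3 + 6*x^2 + 4*x + 1

Expanding det(x·I − A) (e.g. by cofactor expansion or by noting that A is similar to its Jordan form J, which has the same characteristic polynomial as A) gives
  χ_A(x) = x^4 + 4*x^3 + 6*x^2 + 4*x + 1
which factors as (x + 1)^4. The eigenvalues (with algebraic multiplicities) are λ = -1 with multiplicity 4.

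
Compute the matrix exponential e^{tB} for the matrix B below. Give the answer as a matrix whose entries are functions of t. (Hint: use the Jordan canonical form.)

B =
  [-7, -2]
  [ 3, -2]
e^{tB} =
  [-2*exp(-4*t) + 3*exp(-5*t), -2*exp(-4*t) + 2*exp(-5*t)]
  [3*exp(-4*t) - 3*exp(-5*t), 3*exp(-4*t) - 2*exp(-5*t)]

Strategy: write B = P · J · P⁻¹ where J is a Jordan canonical form, so e^{tB} = P · e^{tJ} · P⁻¹, and e^{tJ} can be computed block-by-block.

B has Jordan form
J =
  [-5,  0]
  [ 0, -4]
(up to reordering of blocks).

Per-block formulas:
  For a 1×1 block at λ = -5: exp(t · [-5]) = [e^(-5t)].
  For a 1×1 block at λ = -4: exp(t · [-4]) = [e^(-4t)].

After assembling e^{tJ} and conjugating by P, we get:

e^{tB} =
  [-2*exp(-4*t) + 3*exp(-5*t), -2*exp(-4*t) + 2*exp(-5*t)]
  [3*exp(-4*t) - 3*exp(-5*t), 3*exp(-4*t) - 2*exp(-5*t)]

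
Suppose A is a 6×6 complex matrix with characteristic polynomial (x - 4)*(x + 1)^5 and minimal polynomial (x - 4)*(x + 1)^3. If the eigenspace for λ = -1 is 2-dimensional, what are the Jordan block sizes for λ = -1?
Block sizes for λ = -1: [3, 2]

Step 1 — from the characteristic polynomial, algebraic multiplicity of λ = -1 is 5. From dim ker(A − (-1)·I) = 2, there are exactly 2 Jordan blocks for λ = -1.
Step 2 — from the minimal polynomial, the factor (x + 1)^3 tells us the largest block for λ = -1 has size 3.
Step 3 — with total size 5, 2 blocks, and largest block 3, the block sizes (in nonincreasing order) are [3, 2].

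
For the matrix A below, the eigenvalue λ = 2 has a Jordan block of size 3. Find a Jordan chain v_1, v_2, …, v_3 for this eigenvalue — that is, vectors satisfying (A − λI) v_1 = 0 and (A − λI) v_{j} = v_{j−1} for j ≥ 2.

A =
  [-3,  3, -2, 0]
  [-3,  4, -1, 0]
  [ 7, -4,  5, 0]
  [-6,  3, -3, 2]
A Jordan chain for λ = 2 of length 3:
v_1 = (2, 2, -2, 0)ᵀ
v_2 = (-5, -3, 7, -6)ᵀ
v_3 = (1, 0, 0, 0)ᵀ

Let N = A − (2)·I. We want v_3 with N^3 v_3 = 0 but N^2 v_3 ≠ 0; then v_{j-1} := N · v_j for j = 3, …, 2.

Pick v_3 = (1, 0, 0, 0)ᵀ.
Then v_2 = N · v_3 = (-5, -3, 7, -6)ᵀ.
Then v_1 = N · v_2 = (2, 2, -2, 0)ᵀ.

Sanity check: (A − (2)·I) v_1 = (0, 0, 0, 0)ᵀ = 0. ✓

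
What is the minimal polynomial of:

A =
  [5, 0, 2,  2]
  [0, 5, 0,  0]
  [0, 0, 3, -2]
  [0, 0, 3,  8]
x^2 - 11*x + 30

The characteristic polynomial is χ_A(x) = (x - 6)*(x - 5)^3, so the eigenvalues are known. The minimal polynomial is
  m_A(x) = Π_λ (x − λ)^{k_λ}
where k_λ is the size of the *largest* Jordan block for λ (equivalently, the smallest k with (A − λI)^k v = 0 for every generalised eigenvector v of λ).

  λ = 5: largest Jordan block has size 1, contributing (x − 5)
  λ = 6: largest Jordan block has size 1, contributing (x − 6)

So m_A(x) = (x - 6)*(x - 5) = x^2 - 11*x + 30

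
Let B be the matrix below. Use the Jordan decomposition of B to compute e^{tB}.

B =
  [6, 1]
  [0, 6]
e^{tB} =
  [exp(6*t), t*exp(6*t)]
  [0, exp(6*t)]

Strategy: write B = P · J · P⁻¹ where J is a Jordan canonical form, so e^{tB} = P · e^{tJ} · P⁻¹, and e^{tJ} can be computed block-by-block.

B has Jordan form
J =
  [6, 1]
  [0, 6]
(up to reordering of blocks).

Per-block formulas:
  For a 2×2 Jordan block J_2(6): exp(t · J_2(6)) = e^(6t)·(I + t·N), where N is the 2×2 nilpotent shift.

After assembling e^{tJ} and conjugating by P, we get:

e^{tB} =
  [exp(6*t), t*exp(6*t)]
  [0, exp(6*t)]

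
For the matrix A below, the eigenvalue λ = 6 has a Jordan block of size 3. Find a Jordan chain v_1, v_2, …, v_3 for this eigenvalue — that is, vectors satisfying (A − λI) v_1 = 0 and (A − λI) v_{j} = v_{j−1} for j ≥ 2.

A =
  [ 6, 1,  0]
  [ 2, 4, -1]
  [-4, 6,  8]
A Jordan chain for λ = 6 of length 3:
v_1 = (2, 0, 4)ᵀ
v_2 = (0, 2, -4)ᵀ
v_3 = (1, 0, 0)ᵀ

Let N = A − (6)·I. We want v_3 with N^3 v_3 = 0 but N^2 v_3 ≠ 0; then v_{j-1} := N · v_j for j = 3, …, 2.

Pick v_3 = (1, 0, 0)ᵀ.
Then v_2 = N · v_3 = (0, 2, -4)ᵀ.
Then v_1 = N · v_2 = (2, 0, 4)ᵀ.

Sanity check: (A − (6)·I) v_1 = (0, 0, 0)ᵀ = 0. ✓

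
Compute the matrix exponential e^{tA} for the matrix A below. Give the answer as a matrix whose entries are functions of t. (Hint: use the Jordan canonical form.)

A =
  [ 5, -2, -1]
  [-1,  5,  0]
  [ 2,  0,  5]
e^{tA} =
  [exp(5*t), -2*t*exp(5*t), -t*exp(5*t)]
  [-t*exp(5*t), t^2*exp(5*t) + exp(5*t), t^2*exp(5*t)/2]
  [2*t*exp(5*t), -2*t^2*exp(5*t), -t^2*exp(5*t) + exp(5*t)]

Strategy: write A = P · J · P⁻¹ where J is a Jordan canonical form, so e^{tA} = P · e^{tJ} · P⁻¹, and e^{tJ} can be computed block-by-block.

A has Jordan form
J =
  [5, 1, 0]
  [0, 5, 1]
  [0, 0, 5]
(up to reordering of blocks).

Per-block formulas:
  For a 3×3 Jordan block J_3(5): exp(t · J_3(5)) = e^(5t)·(I + t·N + (t^2/2)·N^2), where N is the 3×3 nilpotent shift.

After assembling e^{tJ} and conjugating by P, we get:

e^{tA} =
  [exp(5*t), -2*t*exp(5*t), -t*exp(5*t)]
  [-t*exp(5*t), t^2*exp(5*t) + exp(5*t), t^2*exp(5*t)/2]
  [2*t*exp(5*t), -2*t^2*exp(5*t), -t^2*exp(5*t) + exp(5*t)]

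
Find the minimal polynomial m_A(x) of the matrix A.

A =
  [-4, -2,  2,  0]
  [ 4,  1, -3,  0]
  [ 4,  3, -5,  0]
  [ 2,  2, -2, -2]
x^3 + 8*x^2 + 20*x + 16

The characteristic polynomial is χ_A(x) = (x + 2)^3*(x + 4), so the eigenvalues are known. The minimal polynomial is
  m_A(x) = Π_λ (x − λ)^{k_λ}
where k_λ is the size of the *largest* Jordan block for λ (equivalently, the smallest k with (A − λI)^k v = 0 for every generalised eigenvector v of λ).

  λ = -4: largest Jordan block has size 1, contributing (x + 4)
  λ = -2: largest Jordan block has size 2, contributing (x + 2)^2

So m_A(x) = (x + 2)^2*(x + 4) = x^3 + 8*x^2 + 20*x + 16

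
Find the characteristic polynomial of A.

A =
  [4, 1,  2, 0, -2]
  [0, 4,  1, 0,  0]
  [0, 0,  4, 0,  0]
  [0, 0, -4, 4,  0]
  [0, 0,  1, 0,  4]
x^5 - 20*x^4 + 160*x^3 - 640*x^2 + 1280*x - 1024

Expanding det(x·I − A) (e.g. by cofactor expansion or by noting that A is similar to its Jordan form J, which has the same characteristic polynomial as A) gives
  χ_A(x) = x^5 - 20*x^4 + 160*x^3 - 640*x^2 + 1280*x - 1024
which factors as (x - 4)^5. The eigenvalues (with algebraic multiplicities) are λ = 4 with multiplicity 5.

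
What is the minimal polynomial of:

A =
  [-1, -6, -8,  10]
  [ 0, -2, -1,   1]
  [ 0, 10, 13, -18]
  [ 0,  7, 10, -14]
x^3 + 3*x^2 + 3*x + 1

The characteristic polynomial is χ_A(x) = (x + 1)^4, so the eigenvalues are known. The minimal polynomial is
  m_A(x) = Π_λ (x − λ)^{k_λ}
where k_λ is the size of the *largest* Jordan block for λ (equivalently, the smallest k with (A − λI)^k v = 0 for every generalised eigenvector v of λ).

  λ = -1: largest Jordan block has size 3, contributing (x + 1)^3

So m_A(x) = (x + 1)^3 = x^3 + 3*x^2 + 3*x + 1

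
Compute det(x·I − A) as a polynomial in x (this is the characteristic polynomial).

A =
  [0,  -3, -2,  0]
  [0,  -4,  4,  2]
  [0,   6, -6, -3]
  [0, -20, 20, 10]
x^4

Expanding det(x·I − A) (e.g. by cofactor expansion or by noting that A is similar to its Jordan form J, which has the same characteristic polynomial as A) gives
  χ_A(x) = x^4
which factors as x^4. The eigenvalues (with algebraic multiplicities) are λ = 0 with multiplicity 4.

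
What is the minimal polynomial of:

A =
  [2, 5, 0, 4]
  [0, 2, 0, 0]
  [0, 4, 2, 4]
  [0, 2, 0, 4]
x^3 - 8*x^2 + 20*x - 16

The characteristic polynomial is χ_A(x) = (x - 4)*(x - 2)^3, so the eigenvalues are known. The minimal polynomial is
  m_A(x) = Π_λ (x − λ)^{k_λ}
where k_λ is the size of the *largest* Jordan block for λ (equivalently, the smallest k with (A − λI)^k v = 0 for every generalised eigenvector v of λ).

  λ = 2: largest Jordan block has size 2, contributing (x − 2)^2
  λ = 4: largest Jordan block has size 1, contributing (x − 4)

So m_A(x) = (x - 4)*(x - 2)^2 = x^3 - 8*x^2 + 20*x - 16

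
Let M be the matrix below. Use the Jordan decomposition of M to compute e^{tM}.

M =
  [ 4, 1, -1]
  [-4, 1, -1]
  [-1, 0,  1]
e^{tM} =
  [t^2*exp(2*t)/2 + 2*t*exp(2*t) + exp(2*t), t^2*exp(2*t)/2 + t*exp(2*t), -t^2*exp(2*t) - t*exp(2*t)]
  [-3*t^2*exp(2*t)/2 - 4*t*exp(2*t), -3*t^2*exp(2*t)/2 - t*exp(2*t) + exp(2*t), 3*t^2*exp(2*t) - t*exp(2*t)]
  [-t^2*exp(2*t)/2 - t*exp(2*t), -t^2*exp(2*t)/2, t^2*exp(2*t) - t*exp(2*t) + exp(2*t)]

Strategy: write M = P · J · P⁻¹ where J is a Jordan canonical form, so e^{tM} = P · e^{tJ} · P⁻¹, and e^{tJ} can be computed block-by-block.

M has Jordan form
J =
  [2, 1, 0]
  [0, 2, 1]
  [0, 0, 2]
(up to reordering of blocks).

Per-block formulas:
  For a 3×3 Jordan block J_3(2): exp(t · J_3(2)) = e^(2t)·(I + t·N + (t^2/2)·N^2), where N is the 3×3 nilpotent shift.

After assembling e^{tJ} and conjugating by P, we get:

e^{tM} =
  [t^2*exp(2*t)/2 + 2*t*exp(2*t) + exp(2*t), t^2*exp(2*t)/2 + t*exp(2*t), -t^2*exp(2*t) - t*exp(2*t)]
  [-3*t^2*exp(2*t)/2 - 4*t*exp(2*t), -3*t^2*exp(2*t)/2 - t*exp(2*t) + exp(2*t), 3*t^2*exp(2*t) - t*exp(2*t)]
  [-t^2*exp(2*t)/2 - t*exp(2*t), -t^2*exp(2*t)/2, t^2*exp(2*t) - t*exp(2*t) + exp(2*t)]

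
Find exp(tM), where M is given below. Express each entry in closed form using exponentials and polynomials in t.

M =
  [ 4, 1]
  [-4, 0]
e^{tM} =
  [2*t*exp(2*t) + exp(2*t), t*exp(2*t)]
  [-4*t*exp(2*t), -2*t*exp(2*t) + exp(2*t)]

Strategy: write M = P · J · P⁻¹ where J is a Jordan canonical form, so e^{tM} = P · e^{tJ} · P⁻¹, and e^{tJ} can be computed block-by-block.

M has Jordan form
J =
  [2, 1]
  [0, 2]
(up to reordering of blocks).

Per-block formulas:
  For a 2×2 Jordan block J_2(2): exp(t · J_2(2)) = e^(2t)·(I + t·N), where N is the 2×2 nilpotent shift.

After assembling e^{tJ} and conjugating by P, we get:

e^{tM} =
  [2*t*exp(2*t) + exp(2*t), t*exp(2*t)]
  [-4*t*exp(2*t), -2*t*exp(2*t) + exp(2*t)]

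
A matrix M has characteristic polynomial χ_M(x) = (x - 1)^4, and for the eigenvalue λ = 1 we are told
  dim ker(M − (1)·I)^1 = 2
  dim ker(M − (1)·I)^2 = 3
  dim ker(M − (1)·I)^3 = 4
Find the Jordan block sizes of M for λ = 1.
Block sizes for λ = 1: [3, 1]

From the dimensions of kernels of powers, the number of Jordan blocks of size at least j is d_j − d_{j−1} where d_j = dim ker(N^j) (with d_0 = 0). Computing the differences gives [2, 1, 1].
The number of blocks of size exactly k is (#blocks of size ≥ k) − (#blocks of size ≥ k + 1), so the partition is: 1 block(s) of size 1, 1 block(s) of size 3.
In nonincreasing order the block sizes are [3, 1].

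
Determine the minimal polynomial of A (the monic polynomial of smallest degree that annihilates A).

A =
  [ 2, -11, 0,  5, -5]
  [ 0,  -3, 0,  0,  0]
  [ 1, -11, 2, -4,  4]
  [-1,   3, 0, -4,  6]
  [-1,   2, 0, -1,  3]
x^4 + 2*x^3 - 11*x^2 - 12*x + 36

The characteristic polynomial is χ_A(x) = (x - 2)^3*(x + 3)^2, so the eigenvalues are known. The minimal polynomial is
  m_A(x) = Π_λ (x − λ)^{k_λ}
where k_λ is the size of the *largest* Jordan block for λ (equivalently, the smallest k with (A − λI)^k v = 0 for every generalised eigenvector v of λ).

  λ = -3: largest Jordan block has size 2, contributing (x + 3)^2
  λ = 2: largest Jordan block has size 2, contributing (x − 2)^2

So m_A(x) = (x - 2)^2*(x + 3)^2 = x^4 + 2*x^3 - 11*x^2 - 12*x + 36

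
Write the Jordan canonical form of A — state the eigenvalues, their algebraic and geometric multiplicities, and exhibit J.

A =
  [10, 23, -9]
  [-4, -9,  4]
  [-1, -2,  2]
J_3(1)

The characteristic polynomial is
  det(x·I − A) = x^3 - 3*x^2 + 3*x - 1 = (x - 1)^3

Eigenvalues and multiplicities (the geometric multiplicity of λ is n − rank(A − λI), which equals the number of Jordan blocks for λ):
  λ = 1: algebraic multiplicity = 3, geometric multiplicity = 1

Determining the block sizes for each eigenvalue:
  λ = 1: one block (gm = 1), so the single block has size am = 3 → block sizes [3]

Assembling the blocks gives a Jordan form
J =
  [1, 1, 0]
  [0, 1, 1]
  [0, 0, 1]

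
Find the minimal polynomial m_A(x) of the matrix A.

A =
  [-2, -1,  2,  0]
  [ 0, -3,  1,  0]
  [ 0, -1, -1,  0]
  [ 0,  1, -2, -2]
x^3 + 6*x^2 + 12*x + 8

The characteristic polynomial is χ_A(x) = (x + 2)^4, so the eigenvalues are known. The minimal polynomial is
  m_A(x) = Π_λ (x − λ)^{k_λ}
where k_λ is the size of the *largest* Jordan block for λ (equivalently, the smallest k with (A − λI)^k v = 0 for every generalised eigenvector v of λ).

  λ = -2: largest Jordan block has size 3, contributing (x + 2)^3

So m_A(x) = (x + 2)^3 = x^3 + 6*x^2 + 12*x + 8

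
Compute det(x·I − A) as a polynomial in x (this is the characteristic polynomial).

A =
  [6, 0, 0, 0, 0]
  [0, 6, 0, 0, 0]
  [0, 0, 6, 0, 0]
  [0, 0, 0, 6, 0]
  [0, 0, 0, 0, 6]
x^5 - 30*x^4 + 360*x^3 - 2160*x^2 + 6480*x - 7776

Expanding det(x·I − A) (e.g. by cofactor expansion or by noting that A is similar to its Jordan form J, which has the same characteristic polynomial as A) gives
  χ_A(x) = x^5 - 30*x^4 + 360*x^3 - 2160*x^2 + 6480*x - 7776
which factors as (x - 6)^5. The eigenvalues (with algebraic multiplicities) are λ = 6 with multiplicity 5.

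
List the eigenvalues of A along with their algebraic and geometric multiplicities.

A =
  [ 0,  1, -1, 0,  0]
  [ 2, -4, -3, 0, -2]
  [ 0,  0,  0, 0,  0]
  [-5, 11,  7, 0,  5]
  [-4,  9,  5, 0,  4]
λ = 0: alg = 5, geom = 2

Step 1 — factor the characteristic polynomial to read off the algebraic multiplicities:
  χ_A(x) = x^5

Step 2 — compute geometric multiplicities via the rank-nullity identity g(λ) = n − rank(A − λI):
  rank(A − (0)·I) = 3, so dim ker(A − (0)·I) = n − 3 = 2

Summary:
  λ = 0: algebraic multiplicity = 5, geometric multiplicity = 2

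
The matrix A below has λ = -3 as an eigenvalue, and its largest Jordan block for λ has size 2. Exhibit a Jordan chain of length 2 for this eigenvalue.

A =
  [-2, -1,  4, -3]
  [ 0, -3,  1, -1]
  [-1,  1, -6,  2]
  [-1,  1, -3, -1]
A Jordan chain for λ = -3 of length 2:
v_1 = (1, 0, -1, -1)ᵀ
v_2 = (1, 0, 0, 0)ᵀ

Let N = A − (-3)·I. We want v_2 with N^2 v_2 = 0 but N^1 v_2 ≠ 0; then v_{j-1} := N · v_j for j = 2, …, 2.

Pick v_2 = (1, 0, 0, 0)ᵀ.
Then v_1 = N · v_2 = (1, 0, -1, -1)ᵀ.

Sanity check: (A − (-3)·I) v_1 = (0, 0, 0, 0)ᵀ = 0. ✓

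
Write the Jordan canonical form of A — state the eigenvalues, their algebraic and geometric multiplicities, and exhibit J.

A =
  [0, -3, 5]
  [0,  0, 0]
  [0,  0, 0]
J_2(0) ⊕ J_1(0)

The characteristic polynomial is
  det(x·I − A) = x^3

Eigenvalues and multiplicities (the geometric multiplicity of λ is n − rank(A − λI), which equals the number of Jordan blocks for λ):
  λ = 0: algebraic multiplicity = 3, geometric multiplicity = 2

Determining the block sizes for each eigenvalue:
  λ = 0: 2 blocks summing to 3 forces exactly one block of size 2 and the rest size 1 → block sizes [2, 1]

Assembling the blocks gives a Jordan form
J =
  [0, 1, 0]
  [0, 0, 0]
  [0, 0, 0]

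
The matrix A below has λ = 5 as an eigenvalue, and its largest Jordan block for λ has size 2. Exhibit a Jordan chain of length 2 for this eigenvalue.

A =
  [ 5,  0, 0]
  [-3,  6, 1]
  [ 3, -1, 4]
A Jordan chain for λ = 5 of length 2:
v_1 = (0, -3, 3)ᵀ
v_2 = (1, 0, 0)ᵀ

Let N = A − (5)·I. We want v_2 with N^2 v_2 = 0 but N^1 v_2 ≠ 0; then v_{j-1} := N · v_j for j = 2, …, 2.

Pick v_2 = (1, 0, 0)ᵀ.
Then v_1 = N · v_2 = (0, -3, 3)ᵀ.

Sanity check: (A − (5)·I) v_1 = (0, 0, 0)ᵀ = 0. ✓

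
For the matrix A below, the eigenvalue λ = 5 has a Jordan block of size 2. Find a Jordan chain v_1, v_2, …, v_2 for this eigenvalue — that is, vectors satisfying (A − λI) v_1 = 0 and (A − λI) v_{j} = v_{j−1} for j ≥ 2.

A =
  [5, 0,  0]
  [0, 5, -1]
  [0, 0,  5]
A Jordan chain for λ = 5 of length 2:
v_1 = (0, -1, 0)ᵀ
v_2 = (0, 0, 1)ᵀ

Let N = A − (5)·I. We want v_2 with N^2 v_2 = 0 but N^1 v_2 ≠ 0; then v_{j-1} := N · v_j for j = 2, …, 2.

Pick v_2 = (0, 0, 1)ᵀ.
Then v_1 = N · v_2 = (0, -1, 0)ᵀ.

Sanity check: (A − (5)·I) v_1 = (0, 0, 0)ᵀ = 0. ✓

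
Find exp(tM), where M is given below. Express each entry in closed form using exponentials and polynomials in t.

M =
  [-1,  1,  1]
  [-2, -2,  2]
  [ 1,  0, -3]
e^{tM} =
  [t*exp(-2*t) + exp(-2*t), t^2*exp(-2*t)/2 + t*exp(-2*t), t^2*exp(-2*t) + t*exp(-2*t)]
  [-2*t*exp(-2*t), -t^2*exp(-2*t) + exp(-2*t), -2*t^2*exp(-2*t) + 2*t*exp(-2*t)]
  [t*exp(-2*t), t^2*exp(-2*t)/2, t^2*exp(-2*t) - t*exp(-2*t) + exp(-2*t)]

Strategy: write M = P · J · P⁻¹ where J is a Jordan canonical form, so e^{tM} = P · e^{tJ} · P⁻¹, and e^{tJ} can be computed block-by-block.

M has Jordan form
J =
  [-2,  1,  0]
  [ 0, -2,  1]
  [ 0,  0, -2]
(up to reordering of blocks).

Per-block formulas:
  For a 3×3 Jordan block J_3(-2): exp(t · J_3(-2)) = e^(-2t)·(I + t·N + (t^2/2)·N^2), where N is the 3×3 nilpotent shift.

After assembling e^{tJ} and conjugating by P, we get:

e^{tM} =
  [t*exp(-2*t) + exp(-2*t), t^2*exp(-2*t)/2 + t*exp(-2*t), t^2*exp(-2*t) + t*exp(-2*t)]
  [-2*t*exp(-2*t), -t^2*exp(-2*t) + exp(-2*t), -2*t^2*exp(-2*t) + 2*t*exp(-2*t)]
  [t*exp(-2*t), t^2*exp(-2*t)/2, t^2*exp(-2*t) - t*exp(-2*t) + exp(-2*t)]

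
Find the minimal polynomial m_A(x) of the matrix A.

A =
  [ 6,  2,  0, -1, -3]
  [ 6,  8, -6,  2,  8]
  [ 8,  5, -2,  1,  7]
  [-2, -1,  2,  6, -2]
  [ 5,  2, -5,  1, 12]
x^3 - 18*x^2 + 108*x - 216

The characteristic polynomial is χ_A(x) = (x - 6)^5, so the eigenvalues are known. The minimal polynomial is
  m_A(x) = Π_λ (x − λ)^{k_λ}
where k_λ is the size of the *largest* Jordan block for λ (equivalently, the smallest k with (A − λI)^k v = 0 for every generalised eigenvector v of λ).

  λ = 6: largest Jordan block has size 3, contributing (x − 6)^3

So m_A(x) = (x - 6)^3 = x^3 - 18*x^2 + 108*x - 216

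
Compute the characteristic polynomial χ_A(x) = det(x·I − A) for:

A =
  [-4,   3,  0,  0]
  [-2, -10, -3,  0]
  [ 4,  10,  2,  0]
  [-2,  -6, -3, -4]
x^4 + 16*x^3 + 96*x^2 + 256*x + 256

Expanding det(x·I − A) (e.g. by cofactor expansion or by noting that A is similar to its Jordan form J, which has the same characteristic polynomial as A) gives
  χ_A(x) = x^4 + 16*x^3 + 96*x^2 + 256*x + 256
which factors as (x + 4)^4. The eigenvalues (with algebraic multiplicities) are λ = -4 with multiplicity 4.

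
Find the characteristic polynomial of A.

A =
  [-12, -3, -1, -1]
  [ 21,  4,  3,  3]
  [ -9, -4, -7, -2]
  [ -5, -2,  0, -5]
x^4 + 20*x^3 + 150*x^2 + 500*x + 625

Expanding det(x·I − A) (e.g. by cofactor expansion or by noting that A is similar to its Jordan form J, which has the same characteristic polynomial as A) gives
  χ_A(x) = x^4 + 20*x^3 + 150*x^2 + 500*x + 625
which factors as (x + 5)^4. The eigenvalues (with algebraic multiplicities) are λ = -5 with multiplicity 4.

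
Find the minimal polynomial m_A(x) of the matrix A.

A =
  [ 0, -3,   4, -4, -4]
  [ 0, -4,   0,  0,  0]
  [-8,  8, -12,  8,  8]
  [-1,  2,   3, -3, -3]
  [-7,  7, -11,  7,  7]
x^4 + 8*x^3 + 16*x^2

The characteristic polynomial is χ_A(x) = x^2*(x + 4)^3, so the eigenvalues are known. The minimal polynomial is
  m_A(x) = Π_λ (x − λ)^{k_λ}
where k_λ is the size of the *largest* Jordan block for λ (equivalently, the smallest k with (A − λI)^k v = 0 for every generalised eigenvector v of λ).

  λ = -4: largest Jordan block has size 2, contributing (x + 4)^2
  λ = 0: largest Jordan block has size 2, contributing (x − 0)^2

So m_A(x) = x^2*(x + 4)^2 = x^4 + 8*x^3 + 16*x^2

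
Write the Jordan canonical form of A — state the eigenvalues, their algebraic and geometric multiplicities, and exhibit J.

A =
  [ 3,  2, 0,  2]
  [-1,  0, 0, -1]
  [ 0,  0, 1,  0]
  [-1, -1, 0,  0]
J_2(1) ⊕ J_1(1) ⊕ J_1(1)

The characteristic polynomial is
  det(x·I − A) = x^4 - 4*x^3 + 6*x^2 - 4*x + 1 = (x - 1)^4

Eigenvalues and multiplicities (the geometric multiplicity of λ is n − rank(A − λI), which equals the number of Jordan blocks for λ):
  λ = 1: algebraic multiplicity = 4, geometric multiplicity = 3

Determining the block sizes for each eigenvalue:
  λ = 1: 3 blocks summing to 4 forces exactly one block of size 2 and the rest size 1 → block sizes [2, 1, 1]

Assembling the blocks gives a Jordan form
J =
  [1, 1, 0, 0]
  [0, 1, 0, 0]
  [0, 0, 1, 0]
  [0, 0, 0, 1]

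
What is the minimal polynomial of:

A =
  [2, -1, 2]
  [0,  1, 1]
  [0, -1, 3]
x^3 - 6*x^2 + 12*x - 8

The characteristic polynomial is χ_A(x) = (x - 2)^3, so the eigenvalues are known. The minimal polynomial is
  m_A(x) = Π_λ (x − λ)^{k_λ}
where k_λ is the size of the *largest* Jordan block for λ (equivalently, the smallest k with (A − λI)^k v = 0 for every generalised eigenvector v of λ).

  λ = 2: largest Jordan block has size 3, contributing (x − 2)^3

So m_A(x) = (x - 2)^3 = x^3 - 6*x^2 + 12*x - 8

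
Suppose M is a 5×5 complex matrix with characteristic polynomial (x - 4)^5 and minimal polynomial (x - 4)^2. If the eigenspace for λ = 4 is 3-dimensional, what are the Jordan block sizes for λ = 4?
Block sizes for λ = 4: [2, 2, 1]

Step 1 — from the characteristic polynomial, algebraic multiplicity of λ = 4 is 5. From dim ker(M − (4)·I) = 3, there are exactly 3 Jordan blocks for λ = 4.
Step 2 — from the minimal polynomial, the factor (x − 4)^2 tells us the largest block for λ = 4 has size 2.
Step 3 — with total size 5, 3 blocks, and largest block 2, the block sizes (in nonincreasing order) are [2, 2, 1].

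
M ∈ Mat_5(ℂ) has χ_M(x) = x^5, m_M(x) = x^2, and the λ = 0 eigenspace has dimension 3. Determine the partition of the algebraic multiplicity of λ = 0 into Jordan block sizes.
Block sizes for λ = 0: [2, 2, 1]

Step 1 — from the characteristic polynomial, algebraic multiplicity of λ = 0 is 5. From dim ker(M − (0)·I) = 3, there are exactly 3 Jordan blocks for λ = 0.
Step 2 — from the minimal polynomial, the factor (x − 0)^2 tells us the largest block for λ = 0 has size 2.
Step 3 — with total size 5, 3 blocks, and largest block 2, the block sizes (in nonincreasing order) are [2, 2, 1].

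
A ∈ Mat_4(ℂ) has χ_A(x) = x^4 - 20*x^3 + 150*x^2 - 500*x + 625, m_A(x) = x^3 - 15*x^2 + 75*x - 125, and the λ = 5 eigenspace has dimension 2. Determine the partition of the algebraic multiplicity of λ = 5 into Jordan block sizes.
Block sizes for λ = 5: [3, 1]

Step 1 — from the characteristic polynomial, algebraic multiplicity of λ = 5 is 4. From dim ker(A − (5)·I) = 2, there are exactly 2 Jordan blocks for λ = 5.
Step 2 — from the minimal polynomial, the factor (x − 5)^3 tells us the largest block for λ = 5 has size 3.
Step 3 — with total size 4, 2 blocks, and largest block 3, the block sizes (in nonincreasing order) are [3, 1].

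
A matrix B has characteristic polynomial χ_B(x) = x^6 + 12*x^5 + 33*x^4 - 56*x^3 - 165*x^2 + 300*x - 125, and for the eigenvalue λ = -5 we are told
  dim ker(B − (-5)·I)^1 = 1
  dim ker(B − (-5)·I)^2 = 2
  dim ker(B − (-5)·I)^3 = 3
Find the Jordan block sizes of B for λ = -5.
Block sizes for λ = -5: [3]

From the dimensions of kernels of powers, the number of Jordan blocks of size at least j is d_j − d_{j−1} where d_j = dim ker(N^j) (with d_0 = 0). Computing the differences gives [1, 1, 1].
The number of blocks of size exactly k is (#blocks of size ≥ k) − (#blocks of size ≥ k + 1), so the partition is: 1 block(s) of size 3.
In nonincreasing order the block sizes are [3].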